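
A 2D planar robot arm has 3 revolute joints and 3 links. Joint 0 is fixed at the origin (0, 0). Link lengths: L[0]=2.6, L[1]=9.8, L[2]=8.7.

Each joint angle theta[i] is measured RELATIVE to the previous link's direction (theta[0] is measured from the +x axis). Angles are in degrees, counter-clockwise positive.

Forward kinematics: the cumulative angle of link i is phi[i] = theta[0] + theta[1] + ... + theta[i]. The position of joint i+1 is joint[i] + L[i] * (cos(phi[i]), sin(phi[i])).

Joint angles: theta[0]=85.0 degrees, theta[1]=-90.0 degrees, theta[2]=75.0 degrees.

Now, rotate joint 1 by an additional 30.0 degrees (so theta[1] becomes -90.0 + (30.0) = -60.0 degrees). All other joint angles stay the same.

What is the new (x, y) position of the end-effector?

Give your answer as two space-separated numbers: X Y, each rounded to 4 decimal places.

joint[0] = (0.0000, 0.0000)  (base)
link 0: phi[0] = 85 = 85 deg
  cos(85 deg) = 0.0872, sin(85 deg) = 0.9962
  joint[1] = (0.0000, 0.0000) + 2.6 * (0.0872, 0.9962) = (0.0000 + 0.2266, 0.0000 + 2.5901) = (0.2266, 2.5901)
link 1: phi[1] = 85 + -60 = 25 deg
  cos(25 deg) = 0.9063, sin(25 deg) = 0.4226
  joint[2] = (0.2266, 2.5901) + 9.8 * (0.9063, 0.4226) = (0.2266 + 8.8818, 2.5901 + 4.1417) = (9.1084, 6.7318)
link 2: phi[2] = 85 + -60 + 75 = 100 deg
  cos(100 deg) = -0.1736, sin(100 deg) = 0.9848
  joint[3] = (9.1084, 6.7318) + 8.7 * (-0.1736, 0.9848) = (9.1084 + -1.5107, 6.7318 + 8.5678) = (7.5977, 15.2996)
End effector: (7.5977, 15.2996)

Answer: 7.5977 15.2996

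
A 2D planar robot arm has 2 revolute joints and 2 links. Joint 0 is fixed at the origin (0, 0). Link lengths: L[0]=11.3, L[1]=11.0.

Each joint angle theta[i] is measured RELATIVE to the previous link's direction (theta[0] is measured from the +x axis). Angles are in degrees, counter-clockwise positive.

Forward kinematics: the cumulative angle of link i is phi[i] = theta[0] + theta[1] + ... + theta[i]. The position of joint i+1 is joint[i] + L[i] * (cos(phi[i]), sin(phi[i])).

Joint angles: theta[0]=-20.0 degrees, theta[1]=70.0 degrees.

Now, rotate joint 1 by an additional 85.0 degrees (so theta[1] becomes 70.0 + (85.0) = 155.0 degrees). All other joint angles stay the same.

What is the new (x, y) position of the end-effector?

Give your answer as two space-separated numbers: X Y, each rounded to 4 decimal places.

joint[0] = (0.0000, 0.0000)  (base)
link 0: phi[0] = -20 = -20 deg
  cos(-20 deg) = 0.9397, sin(-20 deg) = -0.3420
  joint[1] = (0.0000, 0.0000) + 11.3 * (0.9397, -0.3420) = (0.0000 + 10.6185, 0.0000 + -3.8648) = (10.6185, -3.8648)
link 1: phi[1] = -20 + 155 = 135 deg
  cos(135 deg) = -0.7071, sin(135 deg) = 0.7071
  joint[2] = (10.6185, -3.8648) + 11 * (-0.7071, 0.7071) = (10.6185 + -7.7782, -3.8648 + 7.7782) = (2.8404, 3.9133)
End effector: (2.8404, 3.9133)

Answer: 2.8404 3.9133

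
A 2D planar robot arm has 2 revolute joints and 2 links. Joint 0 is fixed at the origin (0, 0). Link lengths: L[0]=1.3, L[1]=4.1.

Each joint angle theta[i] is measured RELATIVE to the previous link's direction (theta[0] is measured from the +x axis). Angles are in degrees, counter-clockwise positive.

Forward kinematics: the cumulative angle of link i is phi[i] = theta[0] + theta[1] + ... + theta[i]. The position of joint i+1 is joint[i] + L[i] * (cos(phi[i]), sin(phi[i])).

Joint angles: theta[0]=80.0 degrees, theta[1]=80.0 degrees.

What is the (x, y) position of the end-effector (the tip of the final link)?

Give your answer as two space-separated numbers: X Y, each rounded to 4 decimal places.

joint[0] = (0.0000, 0.0000)  (base)
link 0: phi[0] = 80 = 80 deg
  cos(80 deg) = 0.1736, sin(80 deg) = 0.9848
  joint[1] = (0.0000, 0.0000) + 1.3 * (0.1736, 0.9848) = (0.0000 + 0.2257, 0.0000 + 1.2803) = (0.2257, 1.2803)
link 1: phi[1] = 80 + 80 = 160 deg
  cos(160 deg) = -0.9397, sin(160 deg) = 0.3420
  joint[2] = (0.2257, 1.2803) + 4.1 * (-0.9397, 0.3420) = (0.2257 + -3.8527, 1.2803 + 1.4023) = (-3.6270, 2.6825)
End effector: (-3.6270, 2.6825)

Answer: -3.6270 2.6825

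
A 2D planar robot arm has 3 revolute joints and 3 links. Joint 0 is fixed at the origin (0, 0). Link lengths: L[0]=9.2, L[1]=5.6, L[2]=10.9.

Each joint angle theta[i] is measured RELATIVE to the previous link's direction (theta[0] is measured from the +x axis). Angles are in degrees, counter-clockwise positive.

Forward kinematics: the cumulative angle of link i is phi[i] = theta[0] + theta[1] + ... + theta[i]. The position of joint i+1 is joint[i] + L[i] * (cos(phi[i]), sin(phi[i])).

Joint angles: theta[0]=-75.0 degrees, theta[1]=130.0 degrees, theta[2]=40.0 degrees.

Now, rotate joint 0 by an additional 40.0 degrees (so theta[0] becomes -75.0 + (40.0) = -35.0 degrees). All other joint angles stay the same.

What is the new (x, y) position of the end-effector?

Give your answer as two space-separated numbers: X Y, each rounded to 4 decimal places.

joint[0] = (0.0000, 0.0000)  (base)
link 0: phi[0] = -35 = -35 deg
  cos(-35 deg) = 0.8192, sin(-35 deg) = -0.5736
  joint[1] = (0.0000, 0.0000) + 9.2 * (0.8192, -0.5736) = (0.0000 + 7.5362, 0.0000 + -5.2769) = (7.5362, -5.2769)
link 1: phi[1] = -35 + 130 = 95 deg
  cos(95 deg) = -0.0872, sin(95 deg) = 0.9962
  joint[2] = (7.5362, -5.2769) + 5.6 * (-0.0872, 0.9962) = (7.5362 + -0.4881, -5.2769 + 5.5787) = (7.0481, 0.3018)
link 2: phi[2] = -35 + 130 + 40 = 135 deg
  cos(135 deg) = -0.7071, sin(135 deg) = 0.7071
  joint[3] = (7.0481, 0.3018) + 10.9 * (-0.7071, 0.7071) = (7.0481 + -7.7075, 0.3018 + 7.7075) = (-0.6593, 8.0093)
End effector: (-0.6593, 8.0093)

Answer: -0.6593 8.0093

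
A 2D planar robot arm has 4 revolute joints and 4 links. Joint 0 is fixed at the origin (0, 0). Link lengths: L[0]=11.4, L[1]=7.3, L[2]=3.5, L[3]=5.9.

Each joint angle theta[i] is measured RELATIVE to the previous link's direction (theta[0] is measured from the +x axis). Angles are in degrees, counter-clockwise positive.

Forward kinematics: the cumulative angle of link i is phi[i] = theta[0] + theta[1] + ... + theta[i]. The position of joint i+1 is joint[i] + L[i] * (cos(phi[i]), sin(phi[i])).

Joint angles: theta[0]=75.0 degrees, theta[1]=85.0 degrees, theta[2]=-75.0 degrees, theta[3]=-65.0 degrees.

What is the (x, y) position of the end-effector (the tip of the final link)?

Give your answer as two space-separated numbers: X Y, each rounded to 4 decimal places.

Answer: 1.9400 19.0129

Derivation:
joint[0] = (0.0000, 0.0000)  (base)
link 0: phi[0] = 75 = 75 deg
  cos(75 deg) = 0.2588, sin(75 deg) = 0.9659
  joint[1] = (0.0000, 0.0000) + 11.4 * (0.2588, 0.9659) = (0.0000 + 2.9505, 0.0000 + 11.0116) = (2.9505, 11.0116)
link 1: phi[1] = 75 + 85 = 160 deg
  cos(160 deg) = -0.9397, sin(160 deg) = 0.3420
  joint[2] = (2.9505, 11.0116) + 7.3 * (-0.9397, 0.3420) = (2.9505 + -6.8598, 11.0116 + 2.4967) = (-3.9092, 13.5083)
link 2: phi[2] = 75 + 85 + -75 = 85 deg
  cos(85 deg) = 0.0872, sin(85 deg) = 0.9962
  joint[3] = (-3.9092, 13.5083) + 3.5 * (0.0872, 0.9962) = (-3.9092 + 0.3050, 13.5083 + 3.4867) = (-3.6042, 16.9950)
link 3: phi[3] = 75 + 85 + -75 + -65 = 20 deg
  cos(20 deg) = 0.9397, sin(20 deg) = 0.3420
  joint[4] = (-3.6042, 16.9950) + 5.9 * (0.9397, 0.3420) = (-3.6042 + 5.5442, 16.9950 + 2.0179) = (1.9400, 19.0129)
End effector: (1.9400, 19.0129)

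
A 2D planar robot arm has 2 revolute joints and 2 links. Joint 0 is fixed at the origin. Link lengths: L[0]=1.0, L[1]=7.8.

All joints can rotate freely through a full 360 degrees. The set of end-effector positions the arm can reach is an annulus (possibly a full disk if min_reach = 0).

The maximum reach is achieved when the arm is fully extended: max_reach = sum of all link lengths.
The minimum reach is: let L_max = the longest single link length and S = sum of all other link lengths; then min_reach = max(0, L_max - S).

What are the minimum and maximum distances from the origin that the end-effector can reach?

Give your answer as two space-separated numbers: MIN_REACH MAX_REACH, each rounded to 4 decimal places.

Answer: 6.8000 8.8000

Derivation:
Link lengths: [1.0, 7.8]
max_reach = 1 + 7.8 = 8.8
L_max = max([1.0, 7.8]) = 7.8
S (sum of others) = 8.8 - 7.8 = 1
min_reach = max(0, 7.8 - 1) = max(0, 6.8) = 6.8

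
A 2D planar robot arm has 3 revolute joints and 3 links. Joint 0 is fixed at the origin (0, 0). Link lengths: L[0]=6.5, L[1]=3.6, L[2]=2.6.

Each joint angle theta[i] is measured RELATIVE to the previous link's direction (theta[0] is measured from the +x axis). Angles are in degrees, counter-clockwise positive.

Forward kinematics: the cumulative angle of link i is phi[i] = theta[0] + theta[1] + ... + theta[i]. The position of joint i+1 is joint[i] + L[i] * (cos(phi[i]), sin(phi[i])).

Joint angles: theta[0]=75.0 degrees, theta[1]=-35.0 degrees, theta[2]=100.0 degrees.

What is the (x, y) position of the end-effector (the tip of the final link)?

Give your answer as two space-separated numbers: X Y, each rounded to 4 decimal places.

joint[0] = (0.0000, 0.0000)  (base)
link 0: phi[0] = 75 = 75 deg
  cos(75 deg) = 0.2588, sin(75 deg) = 0.9659
  joint[1] = (0.0000, 0.0000) + 6.5 * (0.2588, 0.9659) = (0.0000 + 1.6823, 0.0000 + 6.2785) = (1.6823, 6.2785)
link 1: phi[1] = 75 + -35 = 40 deg
  cos(40 deg) = 0.7660, sin(40 deg) = 0.6428
  joint[2] = (1.6823, 6.2785) + 3.6 * (0.7660, 0.6428) = (1.6823 + 2.7578, 6.2785 + 2.3140) = (4.4401, 8.5926)
link 2: phi[2] = 75 + -35 + 100 = 140 deg
  cos(140 deg) = -0.7660, sin(140 deg) = 0.6428
  joint[3] = (4.4401, 8.5926) + 2.6 * (-0.7660, 0.6428) = (4.4401 + -1.9917, 8.5926 + 1.6712) = (2.4484, 10.2638)
End effector: (2.4484, 10.2638)

Answer: 2.4484 10.2638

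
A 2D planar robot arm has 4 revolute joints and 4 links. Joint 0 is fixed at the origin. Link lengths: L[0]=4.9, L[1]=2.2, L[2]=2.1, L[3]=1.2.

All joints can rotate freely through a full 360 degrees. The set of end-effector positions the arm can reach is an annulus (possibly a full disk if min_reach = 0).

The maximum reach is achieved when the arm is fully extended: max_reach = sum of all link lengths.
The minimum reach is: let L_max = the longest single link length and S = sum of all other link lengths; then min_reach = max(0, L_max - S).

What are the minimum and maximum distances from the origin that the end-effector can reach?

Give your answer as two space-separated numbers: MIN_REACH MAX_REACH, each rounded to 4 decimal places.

Answer: 0.0000 10.4000

Derivation:
Link lengths: [4.9, 2.2, 2.1, 1.2]
max_reach = 4.9 + 2.2 + 2.1 + 1.2 = 10.4
L_max = max([4.9, 2.2, 2.1, 1.2]) = 4.9
S (sum of others) = 10.4 - 4.9 = 5.5
min_reach = max(0, 4.9 - 5.5) = max(0, -0.6) = 0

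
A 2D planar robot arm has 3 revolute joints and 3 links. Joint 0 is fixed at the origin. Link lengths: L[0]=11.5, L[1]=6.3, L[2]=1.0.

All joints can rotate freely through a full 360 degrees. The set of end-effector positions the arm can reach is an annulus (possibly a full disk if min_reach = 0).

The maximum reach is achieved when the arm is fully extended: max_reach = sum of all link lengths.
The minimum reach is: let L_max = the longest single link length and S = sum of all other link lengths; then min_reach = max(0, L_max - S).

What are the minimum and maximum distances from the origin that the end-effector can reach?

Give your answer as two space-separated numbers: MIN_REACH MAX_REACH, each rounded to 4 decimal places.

Link lengths: [11.5, 6.3, 1.0]
max_reach = 11.5 + 6.3 + 1 = 18.8
L_max = max([11.5, 6.3, 1.0]) = 11.5
S (sum of others) = 18.8 - 11.5 = 7.3
min_reach = max(0, 11.5 - 7.3) = max(0, 4.2) = 4.2

Answer: 4.2000 18.8000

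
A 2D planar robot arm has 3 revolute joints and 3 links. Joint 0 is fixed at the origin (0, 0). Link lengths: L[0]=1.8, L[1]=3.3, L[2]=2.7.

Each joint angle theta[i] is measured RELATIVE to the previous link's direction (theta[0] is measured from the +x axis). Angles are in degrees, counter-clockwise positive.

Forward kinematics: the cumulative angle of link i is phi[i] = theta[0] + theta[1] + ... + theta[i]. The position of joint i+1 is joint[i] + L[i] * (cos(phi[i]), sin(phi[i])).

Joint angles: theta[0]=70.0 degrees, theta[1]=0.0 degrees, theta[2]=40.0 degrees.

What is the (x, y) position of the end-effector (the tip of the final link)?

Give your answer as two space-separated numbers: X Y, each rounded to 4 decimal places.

joint[0] = (0.0000, 0.0000)  (base)
link 0: phi[0] = 70 = 70 deg
  cos(70 deg) = 0.3420, sin(70 deg) = 0.9397
  joint[1] = (0.0000, 0.0000) + 1.8 * (0.3420, 0.9397) = (0.0000 + 0.6156, 0.0000 + 1.6914) = (0.6156, 1.6914)
link 1: phi[1] = 70 + 0 = 70 deg
  cos(70 deg) = 0.3420, sin(70 deg) = 0.9397
  joint[2] = (0.6156, 1.6914) + 3.3 * (0.3420, 0.9397) = (0.6156 + 1.1287, 1.6914 + 3.1010) = (1.7443, 4.7924)
link 2: phi[2] = 70 + 0 + 40 = 110 deg
  cos(110 deg) = -0.3420, sin(110 deg) = 0.9397
  joint[3] = (1.7443, 4.7924) + 2.7 * (-0.3420, 0.9397) = (1.7443 + -0.9235, 4.7924 + 2.5372) = (0.8208, 7.3296)
End effector: (0.8208, 7.3296)

Answer: 0.8208 7.3296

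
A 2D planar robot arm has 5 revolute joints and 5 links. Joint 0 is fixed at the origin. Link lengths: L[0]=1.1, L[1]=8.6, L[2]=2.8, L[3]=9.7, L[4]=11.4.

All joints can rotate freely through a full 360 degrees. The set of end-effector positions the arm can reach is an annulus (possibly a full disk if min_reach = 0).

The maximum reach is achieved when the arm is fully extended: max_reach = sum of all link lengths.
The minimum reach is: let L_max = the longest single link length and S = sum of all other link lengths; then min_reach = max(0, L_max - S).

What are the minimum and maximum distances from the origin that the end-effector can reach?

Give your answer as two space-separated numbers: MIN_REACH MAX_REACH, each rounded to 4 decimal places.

Link lengths: [1.1, 8.6, 2.8, 9.7, 11.4]
max_reach = 1.1 + 8.6 + 2.8 + 9.7 + 11.4 = 33.6
L_max = max([1.1, 8.6, 2.8, 9.7, 11.4]) = 11.4
S (sum of others) = 33.6 - 11.4 = 22.2
min_reach = max(0, 11.4 - 22.2) = max(0, -10.8) = 0

Answer: 0.0000 33.6000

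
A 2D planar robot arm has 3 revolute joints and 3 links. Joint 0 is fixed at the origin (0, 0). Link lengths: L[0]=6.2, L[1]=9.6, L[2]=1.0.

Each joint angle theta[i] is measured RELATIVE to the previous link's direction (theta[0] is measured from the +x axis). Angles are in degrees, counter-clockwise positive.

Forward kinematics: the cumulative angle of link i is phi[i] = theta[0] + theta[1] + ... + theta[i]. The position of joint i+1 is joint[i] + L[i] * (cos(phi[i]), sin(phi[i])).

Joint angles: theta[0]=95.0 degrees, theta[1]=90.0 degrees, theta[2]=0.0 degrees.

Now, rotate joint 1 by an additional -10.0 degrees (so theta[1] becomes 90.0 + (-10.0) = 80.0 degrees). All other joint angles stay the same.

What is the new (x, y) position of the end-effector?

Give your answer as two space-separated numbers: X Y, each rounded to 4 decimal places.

joint[0] = (0.0000, 0.0000)  (base)
link 0: phi[0] = 95 = 95 deg
  cos(95 deg) = -0.0872, sin(95 deg) = 0.9962
  joint[1] = (0.0000, 0.0000) + 6.2 * (-0.0872, 0.9962) = (0.0000 + -0.5404, 0.0000 + 6.1764) = (-0.5404, 6.1764)
link 1: phi[1] = 95 + 80 = 175 deg
  cos(175 deg) = -0.9962, sin(175 deg) = 0.0872
  joint[2] = (-0.5404, 6.1764) + 9.6 * (-0.9962, 0.0872) = (-0.5404 + -9.5635, 6.1764 + 0.8367) = (-10.1038, 7.0131)
link 2: phi[2] = 95 + 80 + 0 = 175 deg
  cos(175 deg) = -0.9962, sin(175 deg) = 0.0872
  joint[3] = (-10.1038, 7.0131) + 1 * (-0.9962, 0.0872) = (-10.1038 + -0.9962, 7.0131 + 0.0872) = (-11.1000, 7.1003)
End effector: (-11.1000, 7.1003)

Answer: -11.1000 7.1003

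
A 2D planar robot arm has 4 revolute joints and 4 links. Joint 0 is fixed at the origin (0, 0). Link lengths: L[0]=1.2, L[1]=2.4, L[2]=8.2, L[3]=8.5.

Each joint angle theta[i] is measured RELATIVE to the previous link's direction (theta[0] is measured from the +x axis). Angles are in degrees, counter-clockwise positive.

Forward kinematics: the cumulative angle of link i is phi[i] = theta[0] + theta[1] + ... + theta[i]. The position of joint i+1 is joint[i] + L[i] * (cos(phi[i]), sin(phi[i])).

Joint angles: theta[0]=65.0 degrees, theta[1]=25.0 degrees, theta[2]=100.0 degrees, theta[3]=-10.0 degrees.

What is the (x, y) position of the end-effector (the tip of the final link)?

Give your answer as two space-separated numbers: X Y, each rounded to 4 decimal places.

joint[0] = (0.0000, 0.0000)  (base)
link 0: phi[0] = 65 = 65 deg
  cos(65 deg) = 0.4226, sin(65 deg) = 0.9063
  joint[1] = (0.0000, 0.0000) + 1.2 * (0.4226, 0.9063) = (0.0000 + 0.5071, 0.0000 + 1.0876) = (0.5071, 1.0876)
link 1: phi[1] = 65 + 25 = 90 deg
  cos(90 deg) = 0.0000, sin(90 deg) = 1.0000
  joint[2] = (0.5071, 1.0876) + 2.4 * (0.0000, 1.0000) = (0.5071 + 0.0000, 1.0876 + 2.4000) = (0.5071, 3.4876)
link 2: phi[2] = 65 + 25 + 100 = 190 deg
  cos(190 deg) = -0.9848, sin(190 deg) = -0.1736
  joint[3] = (0.5071, 3.4876) + 8.2 * (-0.9848, -0.1736) = (0.5071 + -8.0754, 3.4876 + -1.4239) = (-7.5683, 2.0637)
link 3: phi[3] = 65 + 25 + 100 + -10 = 180 deg
  cos(180 deg) = -1.0000, sin(180 deg) = 0.0000
  joint[4] = (-7.5683, 2.0637) + 8.5 * (-1.0000, 0.0000) = (-7.5683 + -8.5000, 2.0637 + 0.0000) = (-16.0683, 2.0637)
End effector: (-16.0683, 2.0637)

Answer: -16.0683 2.0637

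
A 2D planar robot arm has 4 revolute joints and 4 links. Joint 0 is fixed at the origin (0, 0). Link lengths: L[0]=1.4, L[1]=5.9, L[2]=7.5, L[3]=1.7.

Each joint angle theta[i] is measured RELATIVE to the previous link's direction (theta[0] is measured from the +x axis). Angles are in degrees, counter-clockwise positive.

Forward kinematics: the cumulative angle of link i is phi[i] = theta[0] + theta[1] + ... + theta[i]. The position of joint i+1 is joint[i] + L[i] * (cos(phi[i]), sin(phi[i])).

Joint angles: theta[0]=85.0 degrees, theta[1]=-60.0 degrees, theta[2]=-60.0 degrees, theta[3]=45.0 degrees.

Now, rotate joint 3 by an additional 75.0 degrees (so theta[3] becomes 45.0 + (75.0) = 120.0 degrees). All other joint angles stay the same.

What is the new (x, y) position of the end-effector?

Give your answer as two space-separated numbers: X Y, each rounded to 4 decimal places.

joint[0] = (0.0000, 0.0000)  (base)
link 0: phi[0] = 85 = 85 deg
  cos(85 deg) = 0.0872, sin(85 deg) = 0.9962
  joint[1] = (0.0000, 0.0000) + 1.4 * (0.0872, 0.9962) = (0.0000 + 0.1220, 0.0000 + 1.3947) = (0.1220, 1.3947)
link 1: phi[1] = 85 + -60 = 25 deg
  cos(25 deg) = 0.9063, sin(25 deg) = 0.4226
  joint[2] = (0.1220, 1.3947) + 5.9 * (0.9063, 0.4226) = (0.1220 + 5.3472, 1.3947 + 2.4934) = (5.4692, 3.8881)
link 2: phi[2] = 85 + -60 + -60 = -35 deg
  cos(-35 deg) = 0.8192, sin(-35 deg) = -0.5736
  joint[3] = (5.4692, 3.8881) + 7.5 * (0.8192, -0.5736) = (5.4692 + 6.1436, 3.8881 + -4.3018) = (11.6129, -0.4137)
link 3: phi[3] = 85 + -60 + -60 + 120 = 85 deg
  cos(85 deg) = 0.0872, sin(85 deg) = 0.9962
  joint[4] = (11.6129, -0.4137) + 1.7 * (0.0872, 0.9962) = (11.6129 + 0.1482, -0.4137 + 1.6935) = (11.7610, 1.2798)
End effector: (11.7610, 1.2798)

Answer: 11.7610 1.2798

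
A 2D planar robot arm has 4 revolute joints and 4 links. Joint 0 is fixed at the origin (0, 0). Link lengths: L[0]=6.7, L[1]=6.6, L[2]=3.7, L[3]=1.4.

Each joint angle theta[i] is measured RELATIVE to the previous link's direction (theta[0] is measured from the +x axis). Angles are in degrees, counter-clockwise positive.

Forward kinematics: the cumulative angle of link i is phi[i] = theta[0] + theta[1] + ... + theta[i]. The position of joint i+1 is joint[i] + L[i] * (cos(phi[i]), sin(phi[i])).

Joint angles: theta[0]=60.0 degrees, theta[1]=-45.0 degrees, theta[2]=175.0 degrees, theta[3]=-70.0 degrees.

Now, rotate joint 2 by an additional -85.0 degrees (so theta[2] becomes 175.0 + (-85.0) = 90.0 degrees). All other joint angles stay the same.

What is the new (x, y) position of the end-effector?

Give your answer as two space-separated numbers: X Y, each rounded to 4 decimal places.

joint[0] = (0.0000, 0.0000)  (base)
link 0: phi[0] = 60 = 60 deg
  cos(60 deg) = 0.5000, sin(60 deg) = 0.8660
  joint[1] = (0.0000, 0.0000) + 6.7 * (0.5000, 0.8660) = (0.0000 + 3.3500, 0.0000 + 5.8024) = (3.3500, 5.8024)
link 1: phi[1] = 60 + -45 = 15 deg
  cos(15 deg) = 0.9659, sin(15 deg) = 0.2588
  joint[2] = (3.3500, 5.8024) + 6.6 * (0.9659, 0.2588) = (3.3500 + 6.3751, 5.8024 + 1.7082) = (9.7251, 7.5106)
link 2: phi[2] = 60 + -45 + 90 = 105 deg
  cos(105 deg) = -0.2588, sin(105 deg) = 0.9659
  joint[3] = (9.7251, 7.5106) + 3.7 * (-0.2588, 0.9659) = (9.7251 + -0.9576, 7.5106 + 3.5739) = (8.7675, 11.0845)
link 3: phi[3] = 60 + -45 + 90 + -70 = 35 deg
  cos(35 deg) = 0.8192, sin(35 deg) = 0.5736
  joint[4] = (8.7675, 11.0845) + 1.4 * (0.8192, 0.5736) = (8.7675 + 1.1468, 11.0845 + 0.8030) = (9.9143, 11.8875)
End effector: (9.9143, 11.8875)

Answer: 9.9143 11.8875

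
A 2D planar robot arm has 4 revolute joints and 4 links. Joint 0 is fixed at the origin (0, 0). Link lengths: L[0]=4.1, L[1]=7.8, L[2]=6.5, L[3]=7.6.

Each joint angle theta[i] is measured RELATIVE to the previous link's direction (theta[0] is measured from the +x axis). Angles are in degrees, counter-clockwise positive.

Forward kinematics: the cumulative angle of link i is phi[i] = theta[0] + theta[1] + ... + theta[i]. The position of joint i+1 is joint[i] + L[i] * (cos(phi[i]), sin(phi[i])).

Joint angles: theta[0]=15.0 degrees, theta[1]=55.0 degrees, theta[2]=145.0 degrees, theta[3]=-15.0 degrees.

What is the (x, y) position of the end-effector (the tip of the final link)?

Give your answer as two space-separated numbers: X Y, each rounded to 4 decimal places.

joint[0] = (0.0000, 0.0000)  (base)
link 0: phi[0] = 15 = 15 deg
  cos(15 deg) = 0.9659, sin(15 deg) = 0.2588
  joint[1] = (0.0000, 0.0000) + 4.1 * (0.9659, 0.2588) = (0.0000 + 3.9603, 0.0000 + 1.0612) = (3.9603, 1.0612)
link 1: phi[1] = 15 + 55 = 70 deg
  cos(70 deg) = 0.3420, sin(70 deg) = 0.9397
  joint[2] = (3.9603, 1.0612) + 7.8 * (0.3420, 0.9397) = (3.9603 + 2.6678, 1.0612 + 7.3296) = (6.6281, 8.3908)
link 2: phi[2] = 15 + 55 + 145 = 215 deg
  cos(215 deg) = -0.8192, sin(215 deg) = -0.5736
  joint[3] = (6.6281, 8.3908) + 6.5 * (-0.8192, -0.5736) = (6.6281 + -5.3245, 8.3908 + -3.7282) = (1.3036, 4.6625)
link 3: phi[3] = 15 + 55 + 145 + -15 = 200 deg
  cos(200 deg) = -0.9397, sin(200 deg) = -0.3420
  joint[4] = (1.3036, 4.6625) + 7.6 * (-0.9397, -0.3420) = (1.3036 + -7.1417, 4.6625 + -2.5994) = (-5.8381, 2.0632)
End effector: (-5.8381, 2.0632)

Answer: -5.8381 2.0632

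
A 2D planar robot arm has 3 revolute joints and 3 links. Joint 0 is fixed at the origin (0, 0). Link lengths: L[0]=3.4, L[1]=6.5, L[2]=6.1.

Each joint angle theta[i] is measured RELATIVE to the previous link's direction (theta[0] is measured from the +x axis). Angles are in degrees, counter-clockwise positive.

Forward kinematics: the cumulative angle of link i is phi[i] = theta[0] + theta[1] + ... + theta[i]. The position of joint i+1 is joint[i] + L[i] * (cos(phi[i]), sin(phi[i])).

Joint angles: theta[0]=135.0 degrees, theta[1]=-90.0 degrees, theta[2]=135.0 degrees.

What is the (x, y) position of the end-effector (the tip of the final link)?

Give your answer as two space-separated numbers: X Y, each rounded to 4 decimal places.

Answer: -3.9080 7.0004

Derivation:
joint[0] = (0.0000, 0.0000)  (base)
link 0: phi[0] = 135 = 135 deg
  cos(135 deg) = -0.7071, sin(135 deg) = 0.7071
  joint[1] = (0.0000, 0.0000) + 3.4 * (-0.7071, 0.7071) = (0.0000 + -2.4042, 0.0000 + 2.4042) = (-2.4042, 2.4042)
link 1: phi[1] = 135 + -90 = 45 deg
  cos(45 deg) = 0.7071, sin(45 deg) = 0.7071
  joint[2] = (-2.4042, 2.4042) + 6.5 * (0.7071, 0.7071) = (-2.4042 + 4.5962, 2.4042 + 4.5962) = (2.1920, 7.0004)
link 2: phi[2] = 135 + -90 + 135 = 180 deg
  cos(180 deg) = -1.0000, sin(180 deg) = 0.0000
  joint[3] = (2.1920, 7.0004) + 6.1 * (-1.0000, 0.0000) = (2.1920 + -6.1000, 7.0004 + 0.0000) = (-3.9080, 7.0004)
End effector: (-3.9080, 7.0004)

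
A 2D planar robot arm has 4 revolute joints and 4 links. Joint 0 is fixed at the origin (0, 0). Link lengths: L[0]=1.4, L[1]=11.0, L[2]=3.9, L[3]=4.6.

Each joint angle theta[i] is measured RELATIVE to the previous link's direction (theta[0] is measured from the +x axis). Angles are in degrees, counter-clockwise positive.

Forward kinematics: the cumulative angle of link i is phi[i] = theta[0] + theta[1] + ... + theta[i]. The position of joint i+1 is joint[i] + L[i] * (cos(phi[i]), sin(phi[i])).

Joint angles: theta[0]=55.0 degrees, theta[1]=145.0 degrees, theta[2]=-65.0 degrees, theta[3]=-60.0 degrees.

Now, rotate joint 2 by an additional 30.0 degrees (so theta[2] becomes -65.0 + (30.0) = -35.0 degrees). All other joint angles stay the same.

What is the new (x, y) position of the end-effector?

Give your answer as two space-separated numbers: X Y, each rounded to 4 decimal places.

joint[0] = (0.0000, 0.0000)  (base)
link 0: phi[0] = 55 = 55 deg
  cos(55 deg) = 0.5736, sin(55 deg) = 0.8192
  joint[1] = (0.0000, 0.0000) + 1.4 * (0.5736, 0.8192) = (0.0000 + 0.8030, 0.0000 + 1.1468) = (0.8030, 1.1468)
link 1: phi[1] = 55 + 145 = 200 deg
  cos(200 deg) = -0.9397, sin(200 deg) = -0.3420
  joint[2] = (0.8030, 1.1468) + 11 * (-0.9397, -0.3420) = (0.8030 + -10.3366, 1.1468 + -3.7622) = (-9.5336, -2.6154)
link 2: phi[2] = 55 + 145 + -35 = 165 deg
  cos(165 deg) = -0.9659, sin(165 deg) = 0.2588
  joint[3] = (-9.5336, -2.6154) + 3.9 * (-0.9659, 0.2588) = (-9.5336 + -3.7671, -2.6154 + 1.0094) = (-13.3007, -1.6060)
link 3: phi[3] = 55 + 145 + -35 + -60 = 105 deg
  cos(105 deg) = -0.2588, sin(105 deg) = 0.9659
  joint[4] = (-13.3007, -1.6060) + 4.6 * (-0.2588, 0.9659) = (-13.3007 + -1.1906, -1.6060 + 4.4433) = (-14.4913, 2.8372)
End effector: (-14.4913, 2.8372)

Answer: -14.4913 2.8372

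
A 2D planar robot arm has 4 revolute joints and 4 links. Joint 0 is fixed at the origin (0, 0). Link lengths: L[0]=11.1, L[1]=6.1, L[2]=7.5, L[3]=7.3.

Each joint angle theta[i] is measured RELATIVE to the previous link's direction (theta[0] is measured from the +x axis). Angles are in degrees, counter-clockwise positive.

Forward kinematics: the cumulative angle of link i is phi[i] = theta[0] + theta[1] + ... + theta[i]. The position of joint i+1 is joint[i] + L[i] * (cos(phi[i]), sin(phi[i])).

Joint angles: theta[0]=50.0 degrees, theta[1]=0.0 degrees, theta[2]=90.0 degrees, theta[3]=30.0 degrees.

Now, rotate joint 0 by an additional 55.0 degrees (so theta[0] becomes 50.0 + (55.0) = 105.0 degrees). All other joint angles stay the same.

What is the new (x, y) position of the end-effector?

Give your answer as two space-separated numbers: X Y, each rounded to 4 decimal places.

Answer: -16.8580 9.5109

Derivation:
joint[0] = (0.0000, 0.0000)  (base)
link 0: phi[0] = 105 = 105 deg
  cos(105 deg) = -0.2588, sin(105 deg) = 0.9659
  joint[1] = (0.0000, 0.0000) + 11.1 * (-0.2588, 0.9659) = (0.0000 + -2.8729, 0.0000 + 10.7218) = (-2.8729, 10.7218)
link 1: phi[1] = 105 + 0 = 105 deg
  cos(105 deg) = -0.2588, sin(105 deg) = 0.9659
  joint[2] = (-2.8729, 10.7218) + 6.1 * (-0.2588, 0.9659) = (-2.8729 + -1.5788, 10.7218 + 5.8921) = (-4.4517, 16.6139)
link 2: phi[2] = 105 + 0 + 90 = 195 deg
  cos(195 deg) = -0.9659, sin(195 deg) = -0.2588
  joint[3] = (-4.4517, 16.6139) + 7.5 * (-0.9659, -0.2588) = (-4.4517 + -7.2444, 16.6139 + -1.9411) = (-11.6961, 14.6728)
link 3: phi[3] = 105 + 0 + 90 + 30 = 225 deg
  cos(225 deg) = -0.7071, sin(225 deg) = -0.7071
  joint[4] = (-11.6961, 14.6728) + 7.3 * (-0.7071, -0.7071) = (-11.6961 + -5.1619, 14.6728 + -5.1619) = (-16.8580, 9.5109)
End effector: (-16.8580, 9.5109)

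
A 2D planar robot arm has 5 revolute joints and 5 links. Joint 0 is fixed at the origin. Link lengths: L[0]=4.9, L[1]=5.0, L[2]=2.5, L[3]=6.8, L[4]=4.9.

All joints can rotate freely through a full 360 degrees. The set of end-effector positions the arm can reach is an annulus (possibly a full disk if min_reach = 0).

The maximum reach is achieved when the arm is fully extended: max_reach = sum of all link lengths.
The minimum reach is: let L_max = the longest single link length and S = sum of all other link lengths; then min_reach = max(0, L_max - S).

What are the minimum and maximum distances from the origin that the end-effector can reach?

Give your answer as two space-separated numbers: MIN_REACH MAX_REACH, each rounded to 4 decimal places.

Answer: 0.0000 24.1000

Derivation:
Link lengths: [4.9, 5.0, 2.5, 6.8, 4.9]
max_reach = 4.9 + 5 + 2.5 + 6.8 + 4.9 = 24.1
L_max = max([4.9, 5.0, 2.5, 6.8, 4.9]) = 6.8
S (sum of others) = 24.1 - 6.8 = 17.3
min_reach = max(0, 6.8 - 17.3) = max(0, -10.5) = 0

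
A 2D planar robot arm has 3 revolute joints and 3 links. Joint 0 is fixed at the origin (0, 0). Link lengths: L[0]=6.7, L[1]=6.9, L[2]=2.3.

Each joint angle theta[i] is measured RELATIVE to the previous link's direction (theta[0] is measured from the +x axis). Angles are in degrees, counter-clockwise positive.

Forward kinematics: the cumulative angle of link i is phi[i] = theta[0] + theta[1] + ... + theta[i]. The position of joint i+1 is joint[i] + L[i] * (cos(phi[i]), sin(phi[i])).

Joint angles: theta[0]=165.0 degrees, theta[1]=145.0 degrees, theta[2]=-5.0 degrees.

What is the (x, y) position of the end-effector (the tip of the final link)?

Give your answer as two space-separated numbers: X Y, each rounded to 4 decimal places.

Answer: -0.7172 -5.4357

Derivation:
joint[0] = (0.0000, 0.0000)  (base)
link 0: phi[0] = 165 = 165 deg
  cos(165 deg) = -0.9659, sin(165 deg) = 0.2588
  joint[1] = (0.0000, 0.0000) + 6.7 * (-0.9659, 0.2588) = (0.0000 + -6.4717, 0.0000 + 1.7341) = (-6.4717, 1.7341)
link 1: phi[1] = 165 + 145 = 310 deg
  cos(310 deg) = 0.6428, sin(310 deg) = -0.7660
  joint[2] = (-6.4717, 1.7341) + 6.9 * (0.6428, -0.7660) = (-6.4717 + 4.4352, 1.7341 + -5.2857) = (-2.0365, -3.5516)
link 2: phi[2] = 165 + 145 + -5 = 305 deg
  cos(305 deg) = 0.5736, sin(305 deg) = -0.8192
  joint[3] = (-2.0365, -3.5516) + 2.3 * (0.5736, -0.8192) = (-2.0365 + 1.3192, -3.5516 + -1.8840) = (-0.7172, -5.4357)
End effector: (-0.7172, -5.4357)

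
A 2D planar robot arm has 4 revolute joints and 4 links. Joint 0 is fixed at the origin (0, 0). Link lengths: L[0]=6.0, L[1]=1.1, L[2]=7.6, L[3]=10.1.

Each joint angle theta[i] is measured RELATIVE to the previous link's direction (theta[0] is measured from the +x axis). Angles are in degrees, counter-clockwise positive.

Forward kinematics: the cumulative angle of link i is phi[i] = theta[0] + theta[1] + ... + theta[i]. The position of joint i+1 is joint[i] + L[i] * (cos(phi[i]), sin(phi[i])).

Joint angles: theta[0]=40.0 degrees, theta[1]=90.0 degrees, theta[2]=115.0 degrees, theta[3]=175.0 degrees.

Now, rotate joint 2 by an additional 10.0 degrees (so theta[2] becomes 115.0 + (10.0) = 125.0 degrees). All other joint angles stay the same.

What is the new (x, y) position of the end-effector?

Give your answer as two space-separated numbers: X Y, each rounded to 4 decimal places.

joint[0] = (0.0000, 0.0000)  (base)
link 0: phi[0] = 40 = 40 deg
  cos(40 deg) = 0.7660, sin(40 deg) = 0.6428
  joint[1] = (0.0000, 0.0000) + 6 * (0.7660, 0.6428) = (0.0000 + 4.5963, 0.0000 + 3.8567) = (4.5963, 3.8567)
link 1: phi[1] = 40 + 90 = 130 deg
  cos(130 deg) = -0.6428, sin(130 deg) = 0.7660
  joint[2] = (4.5963, 3.8567) + 1.1 * (-0.6428, 0.7660) = (4.5963 + -0.7071, 3.8567 + 0.8426) = (3.8892, 4.6994)
link 2: phi[2] = 40 + 90 + 125 = 255 deg
  cos(255 deg) = -0.2588, sin(255 deg) = -0.9659
  joint[3] = (3.8892, 4.6994) + 7.6 * (-0.2588, -0.9659) = (3.8892 + -1.9670, 4.6994 + -7.3410) = (1.9222, -2.6417)
link 3: phi[3] = 40 + 90 + 125 + 175 = 430 deg
  cos(430 deg) = 0.3420, sin(430 deg) = 0.9397
  joint[4] = (1.9222, -2.6417) + 10.1 * (0.3420, 0.9397) = (1.9222 + 3.4544, -2.6417 + 9.4909) = (5.3766, 6.8492)
End effector: (5.3766, 6.8492)

Answer: 5.3766 6.8492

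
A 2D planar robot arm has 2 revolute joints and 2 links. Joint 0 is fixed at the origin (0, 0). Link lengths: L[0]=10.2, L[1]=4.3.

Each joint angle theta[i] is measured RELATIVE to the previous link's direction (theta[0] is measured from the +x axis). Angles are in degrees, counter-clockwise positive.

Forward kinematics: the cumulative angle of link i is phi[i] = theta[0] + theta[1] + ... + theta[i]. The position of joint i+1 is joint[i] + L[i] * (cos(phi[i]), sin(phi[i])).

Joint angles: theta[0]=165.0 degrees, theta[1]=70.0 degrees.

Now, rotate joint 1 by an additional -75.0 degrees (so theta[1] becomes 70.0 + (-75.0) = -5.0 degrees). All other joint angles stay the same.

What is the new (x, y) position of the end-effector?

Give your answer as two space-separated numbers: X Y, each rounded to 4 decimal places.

joint[0] = (0.0000, 0.0000)  (base)
link 0: phi[0] = 165 = 165 deg
  cos(165 deg) = -0.9659, sin(165 deg) = 0.2588
  joint[1] = (0.0000, 0.0000) + 10.2 * (-0.9659, 0.2588) = (0.0000 + -9.8524, 0.0000 + 2.6400) = (-9.8524, 2.6400)
link 1: phi[1] = 165 + -5 = 160 deg
  cos(160 deg) = -0.9397, sin(160 deg) = 0.3420
  joint[2] = (-9.8524, 2.6400) + 4.3 * (-0.9397, 0.3420) = (-9.8524 + -4.0407, 2.6400 + 1.4707) = (-13.8931, 4.1106)
End effector: (-13.8931, 4.1106)

Answer: -13.8931 4.1106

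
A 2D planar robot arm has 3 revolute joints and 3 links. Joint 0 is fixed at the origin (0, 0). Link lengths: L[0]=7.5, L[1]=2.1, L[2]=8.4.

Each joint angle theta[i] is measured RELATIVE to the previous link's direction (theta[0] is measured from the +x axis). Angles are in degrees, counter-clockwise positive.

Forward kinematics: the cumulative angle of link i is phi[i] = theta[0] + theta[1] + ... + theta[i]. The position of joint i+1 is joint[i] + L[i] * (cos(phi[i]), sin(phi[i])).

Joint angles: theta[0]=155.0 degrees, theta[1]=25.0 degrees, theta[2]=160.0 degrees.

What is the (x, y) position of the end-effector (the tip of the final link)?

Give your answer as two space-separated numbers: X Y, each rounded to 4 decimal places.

Answer: -1.0039 0.2967

Derivation:
joint[0] = (0.0000, 0.0000)  (base)
link 0: phi[0] = 155 = 155 deg
  cos(155 deg) = -0.9063, sin(155 deg) = 0.4226
  joint[1] = (0.0000, 0.0000) + 7.5 * (-0.9063, 0.4226) = (0.0000 + -6.7973, 0.0000 + 3.1696) = (-6.7973, 3.1696)
link 1: phi[1] = 155 + 25 = 180 deg
  cos(180 deg) = -1.0000, sin(180 deg) = 0.0000
  joint[2] = (-6.7973, 3.1696) + 2.1 * (-1.0000, 0.0000) = (-6.7973 + -2.1000, 3.1696 + 0.0000) = (-8.8973, 3.1696)
link 2: phi[2] = 155 + 25 + 160 = 340 deg
  cos(340 deg) = 0.9397, sin(340 deg) = -0.3420
  joint[3] = (-8.8973, 3.1696) + 8.4 * (0.9397, -0.3420) = (-8.8973 + 7.8934, 3.1696 + -2.8730) = (-1.0039, 0.2967)
End effector: (-1.0039, 0.2967)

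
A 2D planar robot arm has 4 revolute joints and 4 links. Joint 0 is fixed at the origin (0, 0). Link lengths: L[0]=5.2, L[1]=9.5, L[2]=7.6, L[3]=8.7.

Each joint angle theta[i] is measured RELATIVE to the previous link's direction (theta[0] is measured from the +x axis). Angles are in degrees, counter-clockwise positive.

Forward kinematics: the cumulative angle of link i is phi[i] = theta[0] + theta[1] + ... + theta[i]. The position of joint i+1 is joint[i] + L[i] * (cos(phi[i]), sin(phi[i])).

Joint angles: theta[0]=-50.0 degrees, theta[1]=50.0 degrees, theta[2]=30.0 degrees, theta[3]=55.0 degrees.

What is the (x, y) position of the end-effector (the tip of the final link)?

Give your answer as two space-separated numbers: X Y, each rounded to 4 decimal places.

joint[0] = (0.0000, 0.0000)  (base)
link 0: phi[0] = -50 = -50 deg
  cos(-50 deg) = 0.6428, sin(-50 deg) = -0.7660
  joint[1] = (0.0000, 0.0000) + 5.2 * (0.6428, -0.7660) = (0.0000 + 3.3425, 0.0000 + -3.9834) = (3.3425, -3.9834)
link 1: phi[1] = -50 + 50 = 0 deg
  cos(0 deg) = 1.0000, sin(0 deg) = 0.0000
  joint[2] = (3.3425, -3.9834) + 9.5 * (1.0000, 0.0000) = (3.3425 + 9.5000, -3.9834 + 0.0000) = (12.8425, -3.9834)
link 2: phi[2] = -50 + 50 + 30 = 30 deg
  cos(30 deg) = 0.8660, sin(30 deg) = 0.5000
  joint[3] = (12.8425, -3.9834) + 7.6 * (0.8660, 0.5000) = (12.8425 + 6.5818, -3.9834 + 3.8000) = (19.4243, -0.1834)
link 3: phi[3] = -50 + 50 + 30 + 55 = 85 deg
  cos(85 deg) = 0.0872, sin(85 deg) = 0.9962
  joint[4] = (19.4243, -0.1834) + 8.7 * (0.0872, 0.9962) = (19.4243 + 0.7583, -0.1834 + 8.6669) = (20.1825, 8.4835)
End effector: (20.1825, 8.4835)

Answer: 20.1825 8.4835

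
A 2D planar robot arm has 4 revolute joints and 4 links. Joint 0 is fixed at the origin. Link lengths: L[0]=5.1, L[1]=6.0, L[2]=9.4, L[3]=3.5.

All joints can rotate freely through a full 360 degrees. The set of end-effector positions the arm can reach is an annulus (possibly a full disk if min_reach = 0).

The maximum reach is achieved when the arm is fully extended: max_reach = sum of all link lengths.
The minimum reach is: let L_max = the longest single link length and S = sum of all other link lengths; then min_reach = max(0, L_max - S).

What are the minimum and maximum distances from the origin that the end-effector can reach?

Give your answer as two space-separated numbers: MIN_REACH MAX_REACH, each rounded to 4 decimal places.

Answer: 0.0000 24.0000

Derivation:
Link lengths: [5.1, 6.0, 9.4, 3.5]
max_reach = 5.1 + 6 + 9.4 + 3.5 = 24
L_max = max([5.1, 6.0, 9.4, 3.5]) = 9.4
S (sum of others) = 24 - 9.4 = 14.6
min_reach = max(0, 9.4 - 14.6) = max(0, -5.2) = 0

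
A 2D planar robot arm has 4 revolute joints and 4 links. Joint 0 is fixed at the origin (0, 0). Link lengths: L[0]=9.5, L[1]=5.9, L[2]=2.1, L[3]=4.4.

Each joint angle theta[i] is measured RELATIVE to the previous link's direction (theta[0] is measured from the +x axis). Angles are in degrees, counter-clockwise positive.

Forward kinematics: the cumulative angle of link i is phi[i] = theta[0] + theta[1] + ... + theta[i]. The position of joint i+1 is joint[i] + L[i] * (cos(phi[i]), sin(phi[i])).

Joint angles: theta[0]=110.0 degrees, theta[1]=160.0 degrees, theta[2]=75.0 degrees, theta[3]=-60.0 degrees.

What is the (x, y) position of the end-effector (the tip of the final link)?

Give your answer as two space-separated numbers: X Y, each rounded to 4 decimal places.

joint[0] = (0.0000, 0.0000)  (base)
link 0: phi[0] = 110 = 110 deg
  cos(110 deg) = -0.3420, sin(110 deg) = 0.9397
  joint[1] = (0.0000, 0.0000) + 9.5 * (-0.3420, 0.9397) = (0.0000 + -3.2492, 0.0000 + 8.9271) = (-3.2492, 8.9271)
link 1: phi[1] = 110 + 160 = 270 deg
  cos(270 deg) = -0.0000, sin(270 deg) = -1.0000
  joint[2] = (-3.2492, 8.9271) + 5.9 * (-0.0000, -1.0000) = (-3.2492 + -0.0000, 8.9271 + -5.9000) = (-3.2492, 3.0271)
link 2: phi[2] = 110 + 160 + 75 = 345 deg
  cos(345 deg) = 0.9659, sin(345 deg) = -0.2588
  joint[3] = (-3.2492, 3.0271) + 2.1 * (0.9659, -0.2588) = (-3.2492 + 2.0284, 3.0271 + -0.5435) = (-1.2207, 2.4836)
link 3: phi[3] = 110 + 160 + 75 + -60 = 285 deg
  cos(285 deg) = 0.2588, sin(285 deg) = -0.9659
  joint[4] = (-1.2207, 2.4836) + 4.4 * (0.2588, -0.9659) = (-1.2207 + 1.1388, 2.4836 + -4.2501) = (-0.0819, -1.7665)
End effector: (-0.0819, -1.7665)

Answer: -0.0819 -1.7665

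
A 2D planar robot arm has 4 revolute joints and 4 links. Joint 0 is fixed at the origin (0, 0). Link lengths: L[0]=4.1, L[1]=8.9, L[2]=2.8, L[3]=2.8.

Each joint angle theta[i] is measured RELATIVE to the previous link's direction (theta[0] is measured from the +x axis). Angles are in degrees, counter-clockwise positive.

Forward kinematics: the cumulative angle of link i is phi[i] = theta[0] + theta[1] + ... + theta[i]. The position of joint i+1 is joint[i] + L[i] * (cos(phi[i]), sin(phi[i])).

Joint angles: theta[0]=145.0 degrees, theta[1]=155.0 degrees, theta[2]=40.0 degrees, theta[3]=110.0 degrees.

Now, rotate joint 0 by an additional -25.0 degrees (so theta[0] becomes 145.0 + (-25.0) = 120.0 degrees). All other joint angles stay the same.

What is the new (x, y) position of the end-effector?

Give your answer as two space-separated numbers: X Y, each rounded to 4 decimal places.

joint[0] = (0.0000, 0.0000)  (base)
link 0: phi[0] = 120 = 120 deg
  cos(120 deg) = -0.5000, sin(120 deg) = 0.8660
  joint[1] = (0.0000, 0.0000) + 4.1 * (-0.5000, 0.8660) = (0.0000 + -2.0500, 0.0000 + 3.5507) = (-2.0500, 3.5507)
link 1: phi[1] = 120 + 155 = 275 deg
  cos(275 deg) = 0.0872, sin(275 deg) = -0.9962
  joint[2] = (-2.0500, 3.5507) + 8.9 * (0.0872, -0.9962) = (-2.0500 + 0.7757, 3.5507 + -8.8661) = (-1.2743, -5.3154)
link 2: phi[2] = 120 + 155 + 40 = 315 deg
  cos(315 deg) = 0.7071, sin(315 deg) = -0.7071
  joint[3] = (-1.2743, -5.3154) + 2.8 * (0.7071, -0.7071) = (-1.2743 + 1.9799, -5.3154 + -1.9799) = (0.7056, -7.2953)
link 3: phi[3] = 120 + 155 + 40 + 110 = 425 deg
  cos(425 deg) = 0.4226, sin(425 deg) = 0.9063
  joint[4] = (0.7056, -7.2953) + 2.8 * (0.4226, 0.9063) = (0.7056 + 1.1833, -7.2953 + 2.5377) = (1.8889, -4.7577)
End effector: (1.8889, -4.7577)

Answer: 1.8889 -4.7577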